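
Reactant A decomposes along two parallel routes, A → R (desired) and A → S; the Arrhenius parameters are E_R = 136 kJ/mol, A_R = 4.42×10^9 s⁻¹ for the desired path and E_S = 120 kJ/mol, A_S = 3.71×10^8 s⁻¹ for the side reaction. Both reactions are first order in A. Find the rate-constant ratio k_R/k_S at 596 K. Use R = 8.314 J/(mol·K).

k_R/k_S = (A_R/A_S)·exp[−(E_R−E_S)/(RT)] = (A_R/A_S)·exp[(E_S−E_R)/(RT)].
(E_S−E_R)/(RT) = (120−136)×10³/(8.314×596) = -16000/4955 = -3.229.
k_R/k_S = (4.42×10^9/3.71×10^8)·exp(-3.229) = 11.91 × 0.03960 = 0.472.
Since E_R > E_S, raising the temperature improves selectivity toward R.

0.472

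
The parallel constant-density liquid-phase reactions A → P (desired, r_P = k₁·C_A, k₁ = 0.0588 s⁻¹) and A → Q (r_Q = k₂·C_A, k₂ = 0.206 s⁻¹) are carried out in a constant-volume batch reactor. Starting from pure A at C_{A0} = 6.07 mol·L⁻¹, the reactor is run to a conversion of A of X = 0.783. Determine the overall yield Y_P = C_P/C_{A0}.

0.174

C_A = C_{A0}(1−X) = 1.317 mol·L⁻¹.
Both paths are first order in A, so the instantaneous fraction to P is constant: dC_P/d(−C_A) = k₁/(k₁+k₂) = 0.2221.
C_P = 0.2221·(C_{A0}−C_A) = 0.2221×4.753 = 1.06 mol·L⁻¹.
Y_P = C_P/C_{A0} = 1.055/6.07 = 0.174.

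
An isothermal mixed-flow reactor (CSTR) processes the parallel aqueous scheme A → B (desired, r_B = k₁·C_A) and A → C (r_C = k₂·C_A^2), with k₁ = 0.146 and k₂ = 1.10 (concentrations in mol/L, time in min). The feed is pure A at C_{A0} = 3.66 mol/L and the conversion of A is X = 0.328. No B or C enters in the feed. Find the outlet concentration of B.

0.0615 mol/L

Exit C_A = C_{A0}(1−X) = 3.66×0.672 = 2.460 mol/L.
Rates in a CSTR are evaluated at the outlet concentration: r_B = 0.146×2.460 = 0.3591, r_C = 1.10×2.460^2 = 6.654.
Fraction of consumed A going to B: r_B/(r_B+r_C) = 0.05120.
C_B = 0.05120·C_{A0}·X = 0.05120×3.66×0.328 = 0.0615 mol/L.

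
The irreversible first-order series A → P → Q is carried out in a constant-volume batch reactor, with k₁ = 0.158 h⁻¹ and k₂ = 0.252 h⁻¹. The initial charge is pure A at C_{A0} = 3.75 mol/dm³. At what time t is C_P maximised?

Setting dC_P/dt = 0 gives t_opt = ln(k₂/k₁)/(k₂−k₁).
= ln(0.252/0.158)/(0.252−0.158) = ln(1.595)/0.09400 = 0.4668/0.09400 = 4.97 h.

4.97 h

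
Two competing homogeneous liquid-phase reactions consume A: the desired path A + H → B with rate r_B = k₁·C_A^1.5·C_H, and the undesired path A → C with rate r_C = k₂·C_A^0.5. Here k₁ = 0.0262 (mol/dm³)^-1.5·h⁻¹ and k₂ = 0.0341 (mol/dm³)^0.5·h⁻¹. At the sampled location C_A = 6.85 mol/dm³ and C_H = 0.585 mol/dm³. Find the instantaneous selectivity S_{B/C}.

3.08

S_{B/C} = r_B/r_C = (k₁·C_A^1.5·C_H)/(k₂·C_A^0.5) = (k₁/k₂)·C_A·C_H.
= (0.0262×6.850^1.5×0.5850) / (0.0341×6.850^0.5) = 0.2748/0.08925 = 3.08.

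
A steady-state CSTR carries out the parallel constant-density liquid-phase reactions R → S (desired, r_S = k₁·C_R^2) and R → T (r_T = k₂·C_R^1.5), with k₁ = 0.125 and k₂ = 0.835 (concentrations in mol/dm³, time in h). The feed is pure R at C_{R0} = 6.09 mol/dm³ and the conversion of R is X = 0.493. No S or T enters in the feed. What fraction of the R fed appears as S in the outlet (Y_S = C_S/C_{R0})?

0.103

Exit C_R = C_{R0}(1−X) = 6.09×0.507 = 3.088 mol/dm³.
A CSTR operates uniformly at the exit composition, giving r_S = 1.192 and r_T = 4.530 (each k·C_R^n at C_R = 3.088).
Fraction of consumed R going to S: r_S/(r_S+r_T) = 0.2083.
C_S = 0.2083·C_{R0}·X = 0.2083×6.09×0.493 = 0.625 mol/dm³; Y_S = C_S/C_{R0} = 0.103.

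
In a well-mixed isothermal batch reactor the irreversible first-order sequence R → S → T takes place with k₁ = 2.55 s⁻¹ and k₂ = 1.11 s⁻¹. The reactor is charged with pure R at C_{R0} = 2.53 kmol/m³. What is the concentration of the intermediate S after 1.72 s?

0.608 kmol/m³

The intermediate concentration in a first-order A→B→C sequence is C_S = k₁C_{R0}(e^(−k₁t) − e^(−k₂t))/(k₂−k₁).
e^(−k₁t) = e^(−2.55×1.72) = e^(−4.386) = 0.01245; e^(−k₂t) = e^(−1.909) = 0.1482.
C_S = 2.55×2.53/(1.11−2.55) × (0.01245−0.1482) = (-4.480)×(-0.1357) = 0.6082 kmol/m³.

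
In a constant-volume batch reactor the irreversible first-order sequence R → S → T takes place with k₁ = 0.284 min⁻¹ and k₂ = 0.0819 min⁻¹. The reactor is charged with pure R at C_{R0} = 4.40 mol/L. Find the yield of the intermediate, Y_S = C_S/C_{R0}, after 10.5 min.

The intermediate concentration in a first-order A→B→C sequence is C_S = k₁C_{R0}(e^(−k₁t) − e^(−k₂t))/(k₂−k₁).
e^(−k₁t) = e^(−0.284×10.5) = e^(−2.982) = 0.05069; e^(−k₂t) = e^(−0.8599) = 0.4232.
C_S = 0.284×4.40/(0.0819−0.284) × (0.05069−0.4232) = (-6.183)×(-0.3725) = 2.303 mol/L.
Y_S = C_S/C_{R0} = 2.303/4.40 = 0.523.

0.523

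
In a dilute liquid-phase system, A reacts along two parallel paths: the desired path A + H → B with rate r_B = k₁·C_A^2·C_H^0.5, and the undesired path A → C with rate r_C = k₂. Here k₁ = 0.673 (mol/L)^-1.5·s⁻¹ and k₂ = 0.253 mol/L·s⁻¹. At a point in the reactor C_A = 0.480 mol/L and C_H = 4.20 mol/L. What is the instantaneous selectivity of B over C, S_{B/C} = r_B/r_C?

1.26

S_{B/C} = r_B/r_C = (k₁·C_A^2·C_H^0.5)/(k₂) = (k₁/k₂)·C_A^2·C_H^0.5.
= (0.673×0.4800^2×4.200^0.5) / (0.253) = 0.3178/0.2530 = 1.26.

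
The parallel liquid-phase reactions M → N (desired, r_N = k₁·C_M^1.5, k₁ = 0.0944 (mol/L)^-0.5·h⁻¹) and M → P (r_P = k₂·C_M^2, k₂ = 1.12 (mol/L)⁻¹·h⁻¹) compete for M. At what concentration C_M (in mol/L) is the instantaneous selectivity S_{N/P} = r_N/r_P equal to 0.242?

0.121 mol/L

S_{N/P} = (k₁/k₂)·C_M^-0.5 ⇒ C_M = (S·k₂/k₁)^(-2).
= (0.242×1.12/0.0944)^(-2) = (2.871)^(-2) = 0.121 mol/L.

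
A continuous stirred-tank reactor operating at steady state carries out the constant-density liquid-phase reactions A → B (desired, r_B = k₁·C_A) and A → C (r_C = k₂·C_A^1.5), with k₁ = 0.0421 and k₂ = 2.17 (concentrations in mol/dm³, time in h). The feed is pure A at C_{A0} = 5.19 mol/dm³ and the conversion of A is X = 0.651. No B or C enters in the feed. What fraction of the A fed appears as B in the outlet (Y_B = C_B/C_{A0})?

0.00925

Exit C_A = C_{A0}(1−X) = 5.19×0.349 = 1.811 mol/dm³.
A CSTR operates uniformly at the exit composition, giving r_B = 0.07626 and r_C = 5.290 (each k·C_A^n at C_A = 1.811).
Fraction of consumed A going to B: r_B/(r_B+r_C) = 0.01421.
C_B = 0.01421·C_{A0}·X = 0.01421×5.19×0.651 = 0.0480 mol/dm³; Y_B = C_B/C_{A0} = 0.00925.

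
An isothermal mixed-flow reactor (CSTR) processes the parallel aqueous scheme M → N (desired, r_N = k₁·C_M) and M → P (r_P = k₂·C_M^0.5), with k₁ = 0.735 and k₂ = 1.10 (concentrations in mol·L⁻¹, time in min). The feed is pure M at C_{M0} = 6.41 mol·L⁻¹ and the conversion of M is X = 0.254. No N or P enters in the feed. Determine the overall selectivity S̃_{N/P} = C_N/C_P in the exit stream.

1.46

Exit C_M = C_{M0}(1−X) = 6.41×0.746 = 4.782 mol·L⁻¹.
Rates in a CSTR are evaluated at the outlet concentration: r_N = 0.735×4.782 = 3.515, r_P = 1.10×4.782^0.5 = 2.405.
Overall selectivity = C_N/C_P = r_Nτ/(r_Pτ) = r_N/r_P = 1.46.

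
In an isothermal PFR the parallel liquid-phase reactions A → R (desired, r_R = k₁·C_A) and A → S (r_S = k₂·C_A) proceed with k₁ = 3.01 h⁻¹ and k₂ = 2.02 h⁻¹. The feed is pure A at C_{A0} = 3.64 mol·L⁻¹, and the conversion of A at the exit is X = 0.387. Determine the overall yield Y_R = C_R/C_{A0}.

0.232

C_A = C_{A0}(1−X) = 2.231 mol·L⁻¹.
Both paths are first order in A, so the instantaneous fraction to R is constant: dC_R/d(−C_A) = k₁/(k₁+k₂) = 0.5984.
C_R = 0.5984·(C_{A0}−C_A) = 0.5984×1.409 = 0.843 mol·L⁻¹.
Y_R = C_R/C_{A0} = 0.8430/3.64 = 0.232.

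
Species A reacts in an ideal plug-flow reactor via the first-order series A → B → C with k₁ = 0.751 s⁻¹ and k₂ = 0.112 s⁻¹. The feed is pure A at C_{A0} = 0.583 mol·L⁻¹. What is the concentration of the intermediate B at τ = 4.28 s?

The intermediate concentration in a first-order A→B→C sequence is C_B = k₁C_{A0}(e^(−k₁τ) − e^(−k₂τ))/(k₂−k₁).
e^(−k₁τ) = e^(−0.751×4.28) = e^(−3.214) = 0.04018; e^(−k₂τ) = e^(−0.4794) = 0.6192.
C_B = 0.751×0.583/(0.112−0.751) × (0.04018−0.6192) = (-0.6852)×(-0.5790) = 0.3967 mol·L⁻¹.

0.397 mol·L⁻¹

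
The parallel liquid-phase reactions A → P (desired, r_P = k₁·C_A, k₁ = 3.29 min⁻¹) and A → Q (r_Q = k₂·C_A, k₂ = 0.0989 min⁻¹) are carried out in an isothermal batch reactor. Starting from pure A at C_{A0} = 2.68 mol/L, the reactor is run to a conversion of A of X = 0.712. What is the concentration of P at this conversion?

1.85 mol/L

C_A = C_{A0}(1−X) = 0.7718 mol/L.
Both paths are first order in A, so the instantaneous fraction to P is constant: dC_P/d(−C_A) = k₁/(k₁+k₂) = 0.9708.
C_P = 0.9708·(C_{A0}−C_A) = 0.9708×1.908 = 1.85 mol/L.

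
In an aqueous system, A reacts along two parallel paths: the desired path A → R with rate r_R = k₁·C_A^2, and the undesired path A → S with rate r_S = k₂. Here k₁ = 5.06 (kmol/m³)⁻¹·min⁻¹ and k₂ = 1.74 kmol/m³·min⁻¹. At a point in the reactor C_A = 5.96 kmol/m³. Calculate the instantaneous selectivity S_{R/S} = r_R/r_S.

103

S_{R/S} = r_R/r_S = (k₁·C_A^2)/(k₂) = (k₁/k₂)·C_A^2.
= (5.06×5.960^2) / (1.74) = 179.7/1.740 = 103.
Since the desired path is higher order in A, keeping C_A high (PFR or concentrated feed) favours R.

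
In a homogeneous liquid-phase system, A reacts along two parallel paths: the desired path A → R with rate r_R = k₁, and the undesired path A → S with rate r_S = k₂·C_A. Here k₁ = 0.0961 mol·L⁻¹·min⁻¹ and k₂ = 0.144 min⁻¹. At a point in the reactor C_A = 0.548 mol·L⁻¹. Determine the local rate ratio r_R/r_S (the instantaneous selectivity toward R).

S_{R/S} = r_R/r_S = (k₁)/(k₂·C_A) = (k₁/k₂)·C_A⁻¹.
= (0.0961) / (0.144×0.5480) = 0.09610/0.07891 = 1.22.

1.22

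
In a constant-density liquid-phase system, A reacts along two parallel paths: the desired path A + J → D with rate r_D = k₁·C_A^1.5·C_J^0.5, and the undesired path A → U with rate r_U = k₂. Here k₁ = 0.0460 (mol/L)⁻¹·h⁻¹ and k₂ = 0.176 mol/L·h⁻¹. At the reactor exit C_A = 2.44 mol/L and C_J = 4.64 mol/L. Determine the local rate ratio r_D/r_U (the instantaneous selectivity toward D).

S_{D/U} = r_D/r_U = (k₁·C_A^1.5·C_J^0.5)/(k₂) = (k₁/k₂)·C_A^1.5·C_J^0.5.
= (0.0460×2.440^1.5×4.640^0.5) / (0.176) = 0.3777/0.1760 = 2.15.
Since the desired path is higher order in A, keeping C_A high (PFR or concentrated feed) favours D.

2.15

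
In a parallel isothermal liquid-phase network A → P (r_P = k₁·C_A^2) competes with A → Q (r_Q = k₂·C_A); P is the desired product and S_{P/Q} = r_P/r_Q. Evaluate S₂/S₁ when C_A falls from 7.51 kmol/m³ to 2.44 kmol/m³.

0.325

S_{P/Q} = (k₁/k₂)·C_A, so S₂/S₁ = (C_{A,2}/C_{A,1}).
= 2.44/7.51 = 0.325.
Selectivity toward P falls as C_A falls — high-concentration operation is favoured.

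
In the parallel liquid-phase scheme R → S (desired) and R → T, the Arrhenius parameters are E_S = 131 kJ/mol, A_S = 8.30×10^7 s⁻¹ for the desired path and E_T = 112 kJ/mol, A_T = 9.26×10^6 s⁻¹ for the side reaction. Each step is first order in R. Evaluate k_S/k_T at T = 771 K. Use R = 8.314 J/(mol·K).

0.463

With equal orders, S_{S/T} = k_S/k_T = (A_S/A_T)·exp[(E_T−E_S)/(RT)].
(E_T−E_S)/(RT) = (112−131)×10³/(8.314×771) = -19000/6410 = -2.964.
k_S/k_T = (8.30×10^7/9.26×10^6)·exp(-2.964) = 8.963 × 0.05161 = 0.463.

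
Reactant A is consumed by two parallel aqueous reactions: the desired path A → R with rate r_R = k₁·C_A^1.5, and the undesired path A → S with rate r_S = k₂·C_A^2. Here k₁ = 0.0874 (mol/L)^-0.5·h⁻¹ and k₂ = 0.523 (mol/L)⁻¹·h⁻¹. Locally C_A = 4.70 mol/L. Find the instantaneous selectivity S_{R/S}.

0.0771

S_{R/S} = r_R/r_S = (k₁·C_A^1.5)/(k₂·C_A^2) = (k₁/k₂)·C_A^-0.5.
= (0.0874×4.700^1.5) / (0.523×4.700^2) = 0.8905/11.55 = 0.0771.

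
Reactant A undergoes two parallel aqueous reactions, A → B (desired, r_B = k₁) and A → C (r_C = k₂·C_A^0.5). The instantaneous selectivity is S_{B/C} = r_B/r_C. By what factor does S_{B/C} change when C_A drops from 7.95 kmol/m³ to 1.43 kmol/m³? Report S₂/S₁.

2.36

S_{B/C} = (k₁/k₂)·C_A^-0.5, so S₂/S₁ = (C_{A,2}/C_{A,1})^-0.5.
= (1.43/7.95)^(-0.5) = (0.1799)^(-0.5) = 2.36.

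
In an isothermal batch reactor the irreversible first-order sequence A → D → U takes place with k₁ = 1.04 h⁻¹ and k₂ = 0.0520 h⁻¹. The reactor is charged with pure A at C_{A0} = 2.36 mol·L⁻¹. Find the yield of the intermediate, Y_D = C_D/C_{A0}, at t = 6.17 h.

0.762

Solving the coupled first-order balances gives C_D(t) = [k₁/(k₂−k₁)]·C_{A0}·(e^(−k₁t) − e^(−k₂t)).
e^(−k₁t) = e^(−1.04×6.17) = e^(−6.417) = 0.001634; e^(−k₂t) = e^(−0.3208) = 0.7255.
C_D = 1.04×2.36/(0.0520−1.04) × (0.001634−0.7255) = (-2.484)×(-0.7239) = 1.798 mol·L⁻¹.
Y_D = C_D/C_{A0} = 1.798/2.36 = 0.762.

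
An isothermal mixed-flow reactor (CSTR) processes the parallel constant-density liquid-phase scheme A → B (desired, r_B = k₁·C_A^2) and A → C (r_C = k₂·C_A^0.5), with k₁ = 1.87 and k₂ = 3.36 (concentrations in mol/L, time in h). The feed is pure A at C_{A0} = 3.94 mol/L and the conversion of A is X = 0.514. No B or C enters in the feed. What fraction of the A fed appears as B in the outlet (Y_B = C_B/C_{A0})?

0.306

Exit C_A = C_{A0}(1−X) = 3.94×0.486 = 1.915 mol/L.
A CSTR operates uniformly at the exit composition, giving r_B = 6.857 and r_C = 4.649 (each k·C_A^n at C_A = 1.915).
Fraction of consumed A going to B: r_B/(r_B+r_C) = 0.5959.
C_B = 0.5959·C_{A0}·X = 0.5959×3.94×0.514 = 1.21 mol/L; Y_B = C_B/C_{A0} = 0.306.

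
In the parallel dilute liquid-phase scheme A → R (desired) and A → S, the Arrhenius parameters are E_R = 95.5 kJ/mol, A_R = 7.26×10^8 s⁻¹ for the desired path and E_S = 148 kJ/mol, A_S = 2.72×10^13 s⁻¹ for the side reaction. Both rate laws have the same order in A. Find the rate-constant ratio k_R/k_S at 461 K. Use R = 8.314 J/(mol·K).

With equal orders, S_{R/S} = k_R/k_S = (A_R/A_S)·exp[(E_S−E_R)/(RT)].
(E_S−E_R)/(RT) = (148−95.5)×10³/(8.314×461) = 52500/3833 = 13.70.
k_R/k_S = (7.26×10^8/2.72×10^13)·exp(13.70) = 2.669×10^-5 × 8.889×10^5 = 23.7.

23.7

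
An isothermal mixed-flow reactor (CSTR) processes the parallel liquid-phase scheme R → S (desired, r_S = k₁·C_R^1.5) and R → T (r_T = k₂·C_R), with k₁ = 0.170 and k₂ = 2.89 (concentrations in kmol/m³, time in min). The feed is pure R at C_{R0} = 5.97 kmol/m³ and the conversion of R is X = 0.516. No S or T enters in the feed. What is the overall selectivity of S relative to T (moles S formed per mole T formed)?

Exit C_R = C_{R0}(1−X) = 5.97×0.484 = 2.889 kmol/m³.
Rates in a CSTR are evaluated at the outlet concentration: r_S = 0.170×2.889^1.5 = 0.8350, r_T = 2.89×2.889 = 8.351.
Overall selectivity = C_S/C_T = r_Sτ/(r_Tτ) = r_S/r_T = 0.1000.

0.1000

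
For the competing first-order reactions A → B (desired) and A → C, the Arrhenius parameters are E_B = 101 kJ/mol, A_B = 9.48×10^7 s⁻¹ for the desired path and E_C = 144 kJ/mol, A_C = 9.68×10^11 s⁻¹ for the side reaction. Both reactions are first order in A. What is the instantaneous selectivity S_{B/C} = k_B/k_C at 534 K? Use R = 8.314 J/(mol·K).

1.57

k_B/k_C = (A_B/A_C)·exp[−(E_B−E_C)/(RT)] = (A_B/A_C)·exp[(E_C−E_B)/(RT)].
(E_C−E_B)/(RT) = (144−101)×10³/(8.314×534) = 43000/4440 = 9.685.
k_B/k_C = (9.48×10^7/9.68×10^11)·exp(9.685) = 9.793×10^-5 × 16081 = 1.57.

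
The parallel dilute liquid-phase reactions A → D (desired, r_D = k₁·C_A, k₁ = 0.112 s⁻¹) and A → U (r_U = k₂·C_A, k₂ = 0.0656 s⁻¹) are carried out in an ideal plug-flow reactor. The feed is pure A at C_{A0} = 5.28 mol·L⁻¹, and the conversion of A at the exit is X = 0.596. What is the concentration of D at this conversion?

C_A = C_{A0}(1−X) = 2.133 mol·L⁻¹.
Both paths are first order in A, so the instantaneous fraction to D is constant: dC_D/d(−C_A) = k₁/(k₁+k₂) = 0.6306.
C_D = 0.6306·(C_{A0}−C_A) = 0.6306×3.147 = 1.98 mol·L⁻¹.

1.98 mol·L⁻¹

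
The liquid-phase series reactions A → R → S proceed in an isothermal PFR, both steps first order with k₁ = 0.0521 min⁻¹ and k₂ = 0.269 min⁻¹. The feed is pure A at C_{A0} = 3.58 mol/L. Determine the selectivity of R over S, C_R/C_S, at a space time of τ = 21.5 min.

Solving the coupled first-order balances gives C_R(τ) = [k₁/(k₂−k₁)]·C_{A0}·(e^(−k₁τ) − e^(−k₂τ)).
e^(−k₁τ) = e^(−0.0521×21.5) = e^(−1.120) = 0.3262; e^(−k₂τ) = e^(−5.784) = 0.003078.
C_R = 0.0521×3.58/(0.269−0.0521) × (0.3262−0.003078) = 0.8599×0.3232 = 0.2779 mol/L.
C_A = C_{A0}e^(−k₁τ) = 1.168 mol/L, so C_S = C_{A0}−C_A−C_R = 2.134 mol/L; C_R/C_S = 0.130.

0.130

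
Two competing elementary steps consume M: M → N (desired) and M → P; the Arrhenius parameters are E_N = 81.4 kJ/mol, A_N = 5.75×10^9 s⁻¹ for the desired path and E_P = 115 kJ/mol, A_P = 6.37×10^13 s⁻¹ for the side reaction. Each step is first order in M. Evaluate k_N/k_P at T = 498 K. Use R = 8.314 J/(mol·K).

Since both paths have the same order in M, the concentration cancels and S_{N/P} = k_N/k_P = (A_N/A_P)·exp[(E_P−E_N)/(RT)].
(E_P−E_N)/(RT) = (115−81.4)×10³/(8.314×498) = 33600/4140 = 8.115.
k_N/k_P = (5.75×10^9/6.37×10^13)·exp(8.115) = 9.027×10^-5 × 3345 = 0.302.
Since E_N < E_P, lowering the temperature improves selectivity toward N.

0.302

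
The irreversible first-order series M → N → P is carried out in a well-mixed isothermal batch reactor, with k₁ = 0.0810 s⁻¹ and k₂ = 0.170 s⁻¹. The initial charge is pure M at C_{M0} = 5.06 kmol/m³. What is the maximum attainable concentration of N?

1.23 kmol/m³

At the optimum, C_{N,max}/C_{M0} = (k₁/k₂)^[k₂/(k₂−k₁)].
= (0.0810/0.170)^(0.170/(0.170−0.0810)) = (0.4765)^(1.910) = 0.2427.
C_{N,max} = 0.2427×5.06 = 1.23 kmol/m³.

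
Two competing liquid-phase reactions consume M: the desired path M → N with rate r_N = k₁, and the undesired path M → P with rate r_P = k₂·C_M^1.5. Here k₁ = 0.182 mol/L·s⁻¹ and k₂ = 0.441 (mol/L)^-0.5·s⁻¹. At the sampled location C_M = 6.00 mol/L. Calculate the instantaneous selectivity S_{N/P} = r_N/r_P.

S_{N/P} = r_N/r_P = (k₁)/(k₂·C_M^1.5) = (k₁/k₂)·C_M^-1.5.
= (0.182) / (0.441×6.000^1.5) = 0.1820/6.481 = 0.0281.
The undesired path is higher order in M, so low C_M (CSTR or dilute feed) favours N.

0.0281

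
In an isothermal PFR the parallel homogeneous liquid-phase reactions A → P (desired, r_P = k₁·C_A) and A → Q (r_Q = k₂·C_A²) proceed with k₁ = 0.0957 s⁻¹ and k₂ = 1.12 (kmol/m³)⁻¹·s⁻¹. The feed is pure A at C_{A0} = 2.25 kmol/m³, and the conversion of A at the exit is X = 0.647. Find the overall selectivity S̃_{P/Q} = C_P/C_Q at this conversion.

0.0608

C_A = C_{A0}(1−X) = 0.7942 kmol/m³.
Along a PFR/batch, dC_P/dC_A = −r_P/(r_P+r_Q) = −k₁/(k₁+k₂·C_A).
Integrating from C_{A0} to C_A: C_P = (0.0957/1.12)·ln[(0.0957+1.12·2.25)/(0.0957+1.12·0.794)] = 0.08545·ln(2.616/0.9853) = 0.08343 kmol/m³.
C_Q = (C_{A0}−C_A)−C_P = 1.372 kmol/m³; S̃_{P/Q} = 0.08343/1.372 = 0.0608.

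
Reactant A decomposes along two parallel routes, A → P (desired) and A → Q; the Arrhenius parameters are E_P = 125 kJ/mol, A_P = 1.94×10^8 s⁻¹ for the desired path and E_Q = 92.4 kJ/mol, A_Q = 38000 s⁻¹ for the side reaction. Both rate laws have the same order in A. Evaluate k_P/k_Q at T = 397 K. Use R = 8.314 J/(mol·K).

0.262

With equal orders, S_{P/Q} = k_P/k_Q = (A_P/A_Q)·exp[(E_Q−E_P)/(RT)].
(E_Q−E_P)/(RT) = (92.4−125)×10³/(8.314×397) = -32600/3301 = -9.877.
k_P/k_Q = (1.94×10^8/38000)·exp(-9.877) = 5105 × 5.135×10^-5 = 0.262.
Since E_P > E_Q, raising the temperature improves selectivity toward P.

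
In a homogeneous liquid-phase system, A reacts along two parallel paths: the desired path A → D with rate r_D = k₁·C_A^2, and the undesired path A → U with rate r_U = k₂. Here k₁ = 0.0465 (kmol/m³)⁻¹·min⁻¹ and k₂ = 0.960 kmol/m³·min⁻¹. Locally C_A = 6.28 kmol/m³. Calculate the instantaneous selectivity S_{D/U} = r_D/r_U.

S_{D/U} = r_D/r_U = (k₁·C_A^2)/(k₂) = (k₁/k₂)·C_A^2.
= (0.0465×6.280^2) / (0.960) = 1.834/0.9600 = 1.91.

1.91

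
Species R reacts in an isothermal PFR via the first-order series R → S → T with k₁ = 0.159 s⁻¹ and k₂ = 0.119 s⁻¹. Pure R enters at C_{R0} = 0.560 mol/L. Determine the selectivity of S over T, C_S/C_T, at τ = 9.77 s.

For first-order series with pure R initially, C_S(τ) = k₁C_{R0}/(k₂−k₁)·(e^(−k₁τ) − e^(−k₂τ)).
e^(−k₁τ) = e^(−0.159×9.77) = e^(−1.553) = 0.2115; e^(−k₂τ) = e^(−1.163) = 0.3127.
C_S = 0.159×0.560/(0.119−0.159) × (0.2115−0.3127) = (-2.226)×(-0.1011) = 0.2251 mol/L.
C_R = C_{R0}e^(−k₁τ) = 0.1185 mol/L, so C_T = C_{R0}−C_R−C_S = 0.2164 mol/L; C_S/C_T = 1.04.

1.04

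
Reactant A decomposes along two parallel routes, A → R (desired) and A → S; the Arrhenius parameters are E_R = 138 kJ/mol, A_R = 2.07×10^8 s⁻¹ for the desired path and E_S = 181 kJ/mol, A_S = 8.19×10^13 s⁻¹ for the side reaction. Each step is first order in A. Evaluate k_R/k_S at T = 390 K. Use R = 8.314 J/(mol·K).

1.45

k_R/k_S = (A_R/A_S)·exp[−(E_R−E_S)/(RT)] = (A_R/A_S)·exp[(E_S−E_R)/(RT)].
(E_S−E_R)/(RT) = (181−138)×10³/(8.314×390) = 43000/3242 = 13.26.
k_R/k_S = (2.07×10^8/8.19×10^13)·exp(13.26) = 2.527×10^-6 × 5.747×10^5 = 1.45.
Since E_R < E_S, lowering the temperature improves selectivity toward R.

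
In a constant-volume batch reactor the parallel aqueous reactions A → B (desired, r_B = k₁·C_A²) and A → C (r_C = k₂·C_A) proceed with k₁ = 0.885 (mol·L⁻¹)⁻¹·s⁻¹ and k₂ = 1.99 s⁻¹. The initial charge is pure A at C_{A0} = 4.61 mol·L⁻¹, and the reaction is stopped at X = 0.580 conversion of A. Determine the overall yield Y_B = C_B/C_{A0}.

0.339

C_A = C_{A0}(1−X) = 1.936 mol·L⁻¹.
Along a PFR/batch, dC_C/dC_A = −r_C/(r_B+r_C) = −k₂/(k₂+k₁·C_A).
Integrating from C_{A0} to C_A: C_C = (1.99/0.885)·ln[(1.99+0.885·4.61)/(1.99+0.885·1.94)] = 2.249·ln(6.070/3.704) = 1.111 mol·L⁻¹.
Then C_B = (C_{A0}−C_A) − C_C = 2.674 − 1.111 = 1.563 mol·L⁻¹.
Y_B = C_B/C_{A0} = 1.563/4.61 = 0.339.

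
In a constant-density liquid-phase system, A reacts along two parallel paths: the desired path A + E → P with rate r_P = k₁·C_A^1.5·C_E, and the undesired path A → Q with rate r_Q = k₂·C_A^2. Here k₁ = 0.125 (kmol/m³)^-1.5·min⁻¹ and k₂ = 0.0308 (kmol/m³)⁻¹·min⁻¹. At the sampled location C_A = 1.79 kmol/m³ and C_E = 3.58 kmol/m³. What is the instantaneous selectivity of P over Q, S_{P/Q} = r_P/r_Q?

S_{P/Q} = r_P/r_Q = (k₁·C_A^1.5·C_E)/(k₂·C_A^2) = (k₁/k₂)·C_A^-0.5·C_E.
= (0.125×1.790^1.5×3.580) / (0.0308×1.790^2) = 1.072/0.09869 = 10.9.
The undesired path is higher order in A, so low C_A (CSTR or dilute feed) favours P.

10.9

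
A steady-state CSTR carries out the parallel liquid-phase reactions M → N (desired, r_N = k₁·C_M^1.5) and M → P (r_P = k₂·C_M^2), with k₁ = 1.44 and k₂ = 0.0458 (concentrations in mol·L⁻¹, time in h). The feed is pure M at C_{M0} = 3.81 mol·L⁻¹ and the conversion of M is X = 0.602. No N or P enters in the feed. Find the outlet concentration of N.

Exit C_M = C_{M0}(1−X) = 3.81×0.398 = 1.516 mol·L⁻¹.
In a CSTR the entire volume is at exit conditions, so r_N = 1.44×1.516^1.5 = 2.689 and r_P = 0.0458×1.516^2 = 0.1053.
Fraction of consumed M going to N: r_N/(r_N+r_P) = 0.9623.
C_N = 0.9623·C_{M0}·X = 0.9623×3.81×0.602 = 2.21 mol·L⁻¹.

2.21 mol·L⁻¹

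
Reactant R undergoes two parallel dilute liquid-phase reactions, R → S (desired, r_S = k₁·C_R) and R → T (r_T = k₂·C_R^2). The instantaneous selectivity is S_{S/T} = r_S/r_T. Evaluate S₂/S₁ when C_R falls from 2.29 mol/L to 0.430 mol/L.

S_{S/T} = (k₁/k₂)·C_R⁻¹, so S₂/S₁ = (C_{R,2}/C_{R,1})⁻¹.
= 2.29/0.430 = 5.33.
Selectivity toward S rises as C_R falls — low-concentration operation is favoured.

5.33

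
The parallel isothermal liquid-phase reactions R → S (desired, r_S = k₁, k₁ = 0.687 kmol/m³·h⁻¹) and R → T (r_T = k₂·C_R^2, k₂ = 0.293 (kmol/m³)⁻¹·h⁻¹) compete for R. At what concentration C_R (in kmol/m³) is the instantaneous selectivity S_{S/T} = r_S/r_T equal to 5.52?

0.652 kmol/m³

S_{S/T} = (k₁/k₂)·C_R^-2 ⇒ C_R = (S·k₂/k₁)^(-0.5).
= (5.52×0.293/0.687)^(-0.5) = (2.354)^(-0.5) = 0.652 kmol/m³.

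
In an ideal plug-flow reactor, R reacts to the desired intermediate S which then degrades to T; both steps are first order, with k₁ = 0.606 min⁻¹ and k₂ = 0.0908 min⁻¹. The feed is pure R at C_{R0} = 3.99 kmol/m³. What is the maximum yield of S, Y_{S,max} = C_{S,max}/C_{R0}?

For a first-order series the maximum intermediate yield is C_{S,max}/C_{R0} = (k₁/k₂)^[k₂/(k₂−k₁)].
= (0.606/0.0908)^(0.0908/(0.0908−0.606)) = (6.674)^(-0.1762) = 0.7157.

0.716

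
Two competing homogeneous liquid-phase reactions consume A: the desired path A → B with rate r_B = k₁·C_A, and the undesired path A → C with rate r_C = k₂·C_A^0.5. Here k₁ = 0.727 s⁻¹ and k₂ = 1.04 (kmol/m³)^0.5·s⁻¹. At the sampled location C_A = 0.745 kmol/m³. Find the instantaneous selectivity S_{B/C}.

0.603

S_{B/C} = r_B/r_C = (k₁·C_A)/(k₂·C_A^0.5) = (k₁/k₂)·C_A^0.5.
= (0.727×0.7450) / (1.04×0.7450^0.5) = 0.5416/0.8977 = 0.603.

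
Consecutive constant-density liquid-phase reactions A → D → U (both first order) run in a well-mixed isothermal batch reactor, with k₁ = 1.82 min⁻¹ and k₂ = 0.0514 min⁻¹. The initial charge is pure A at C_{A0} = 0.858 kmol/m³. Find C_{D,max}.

0.774 kmol/m³

Evaluating C_D at t_opt = ln(k₂/k₁)/(k₂−k₁) gives C_{D,max}/C_{A0} = (k₁/k₂)^[k₂/(k₂−k₁)].
= (1.82/0.0514)^(0.0514/(0.0514−1.82)) = (35.41)^(-0.02906) = 0.9015.
C_{D,max} = 0.9015×0.858 = 0.774 kmol/m³.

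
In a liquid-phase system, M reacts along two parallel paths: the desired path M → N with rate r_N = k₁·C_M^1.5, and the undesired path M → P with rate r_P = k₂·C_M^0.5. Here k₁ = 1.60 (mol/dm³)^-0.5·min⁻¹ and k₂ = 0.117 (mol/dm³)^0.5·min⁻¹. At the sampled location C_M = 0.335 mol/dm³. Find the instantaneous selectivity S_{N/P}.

4.58

S_{N/P} = r_N/r_P = (k₁·C_M^1.5)/(k₂·C_M^0.5) = (k₁/k₂)·C_M.
= (1.60×0.3350^1.5) / (0.117×0.3350^0.5) = 0.3102/0.06772 = 4.58.
Since the desired path is higher order in M, keeping C_M high (PFR or concentrated feed) favours N.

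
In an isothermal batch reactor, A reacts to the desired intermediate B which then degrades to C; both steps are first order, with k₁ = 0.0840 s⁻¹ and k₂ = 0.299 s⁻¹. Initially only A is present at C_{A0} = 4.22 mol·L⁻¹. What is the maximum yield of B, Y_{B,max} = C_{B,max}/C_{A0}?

At the optimum, C_{B,max}/C_{A0} = (k₁/k₂)^[k₂/(k₂−k₁)].
= (0.0840/0.299)^(0.299/(0.299−0.0840)) = (0.2809)^(1.391) = 0.1711.

0.171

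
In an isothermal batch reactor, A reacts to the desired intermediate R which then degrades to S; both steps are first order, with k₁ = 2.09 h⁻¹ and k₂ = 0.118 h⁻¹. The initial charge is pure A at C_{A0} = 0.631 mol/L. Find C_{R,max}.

At the optimum, C_{R,max}/C_{A0} = (k₁/k₂)^[k₂/(k₂−k₁)].
= (2.09/0.118)^(0.118/(0.118−2.09)) = (17.71)^(-0.05984) = 0.8420.
C_{R,max} = 0.8420×0.631 = 0.531 mol/L.

0.531 mol/L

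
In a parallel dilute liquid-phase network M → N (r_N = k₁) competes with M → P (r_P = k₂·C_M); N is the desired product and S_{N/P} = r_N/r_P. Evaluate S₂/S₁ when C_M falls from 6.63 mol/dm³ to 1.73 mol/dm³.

S_{N/P} = (k₁/k₂)·C_M⁻¹, so S₂/S₁ = (C_{M,2}/C_{M,1})⁻¹.
= 6.63/1.73 = 3.83.

3.83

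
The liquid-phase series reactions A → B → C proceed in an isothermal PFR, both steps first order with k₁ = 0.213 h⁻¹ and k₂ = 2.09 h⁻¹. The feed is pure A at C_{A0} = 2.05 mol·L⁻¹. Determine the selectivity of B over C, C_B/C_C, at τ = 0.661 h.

Solving the coupled first-order balances gives C_B(τ) = [k₁/(k₂−k₁)]·C_{A0}·(e^(−k₁τ) − e^(−k₂τ)).
e^(−k₁τ) = e^(−0.213×0.661) = e^(−0.1408) = 0.8687; e^(−k₂τ) = e^(−1.381) = 0.2512.
C_B = 0.213×2.05/(2.09−0.213) × (0.8687−0.2512) = 0.2326×0.6175 = 0.1436 mol·L⁻¹.
C_A = C_{A0}e^(−k₁τ) = 1.781 mol·L⁻¹, so C_C = C_{A0}−C_A−C_B = 0.1256 mol·L⁻¹; C_B/C_C = 1.14.

1.14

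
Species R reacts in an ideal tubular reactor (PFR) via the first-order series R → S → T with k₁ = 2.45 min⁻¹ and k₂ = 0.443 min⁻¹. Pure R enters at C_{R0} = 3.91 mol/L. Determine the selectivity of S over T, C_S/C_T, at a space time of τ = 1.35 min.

1.86

Solving the coupled first-order balances gives C_S(τ) = [k₁/(k₂−k₁)]·C_{R0}·(e^(−k₁τ) − e^(−k₂τ)).
e^(−k₁τ) = e^(−2.45×1.35) = e^(−3.308) = 0.03661; e^(−k₂τ) = e^(−0.5981) = 0.5499.
C_S = 2.45×3.91/(0.443−2.45) × (0.03661−0.5499) = (-4.773)×(-0.5133) = 2.450 mol/L.
C_R = C_{R0}e^(−k₁τ) = 0.1431 mol/L, so C_T = C_{R0}−C_R−C_S = 1.317 mol/L; C_S/C_T = 1.86.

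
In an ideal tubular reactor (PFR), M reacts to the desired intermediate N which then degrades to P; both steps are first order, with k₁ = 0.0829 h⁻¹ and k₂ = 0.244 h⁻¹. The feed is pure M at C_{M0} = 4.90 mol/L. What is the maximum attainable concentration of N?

For a first-order series the maximum intermediate yield is C_{N,max}/C_{M0} = (k₁/k₂)^[k₂/(k₂−k₁)].
= (0.0829/0.244)^(0.244/(0.244−0.0829)) = (0.3398)^(1.515) = 0.1949.
C_{N,max} = 0.1949×4.90 = 0.955 mol/L.

0.955 mol/L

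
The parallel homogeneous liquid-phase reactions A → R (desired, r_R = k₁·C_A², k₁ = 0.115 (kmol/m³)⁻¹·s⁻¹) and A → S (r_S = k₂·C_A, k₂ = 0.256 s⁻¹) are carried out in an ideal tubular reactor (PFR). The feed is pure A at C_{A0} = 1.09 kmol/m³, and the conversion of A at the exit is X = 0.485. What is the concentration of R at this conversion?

C_A = C_{A0}(1−X) = 0.5614 kmol/m³.
Along a PFR/batch, dC_S/dC_A = −r_S/(r_R+r_S) = −k₂/(k₂+k₁·C_A).
Integrating from C_{A0} to C_A: C_S = (0.256/0.115)·ln[(0.256+0.115·1.09)/(0.256+0.115·0.561)] = 2.226·ln(0.3814/0.3206) = 0.3866 kmol/m³.
Then C_R = (C_{A0}−C_A) − C_S = 0.5287 − 0.3866 = 0.1421 kmol/m³.

0.142 kmol/m³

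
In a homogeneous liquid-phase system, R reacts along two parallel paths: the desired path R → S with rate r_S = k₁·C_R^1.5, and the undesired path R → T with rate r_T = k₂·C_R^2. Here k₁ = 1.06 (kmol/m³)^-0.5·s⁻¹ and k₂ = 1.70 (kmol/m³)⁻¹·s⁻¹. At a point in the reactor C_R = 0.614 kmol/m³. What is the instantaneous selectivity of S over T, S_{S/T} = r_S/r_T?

S_{S/T} = r_S/r_T = (k₁·C_R^1.5)/(k₂·C_R^2) = (k₁/k₂)·C_R^-0.5.
= (1.06×0.6140^1.5) / (1.70×0.6140^2) = 0.5100/0.6409 = 0.796.

0.796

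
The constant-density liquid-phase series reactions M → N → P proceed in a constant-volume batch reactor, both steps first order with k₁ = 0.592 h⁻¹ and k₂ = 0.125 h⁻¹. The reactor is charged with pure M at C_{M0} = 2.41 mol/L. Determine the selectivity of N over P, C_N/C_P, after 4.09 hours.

For first-order series with pure M initially, C_N(t) = k₁C_{M0}/(k₂−k₁)·(e^(−k₁t) − e^(−k₂t)).
e^(−k₁t) = e^(−0.592×4.09) = e^(−2.421) = 0.08881; e^(−k₂t) = e^(−0.5112) = 0.5997.
C_N = 0.592×2.41/(0.125−0.592) × (0.08881−0.5997) = (-3.055)×(-0.5109) = 1.561 mol/L.
C_M = C_{M0}e^(−k₁t) = 0.2140 mol/L, so C_P = C_{M0}−C_M−C_N = 0.6350 mol/L; C_N/C_P = 2.46.

2.46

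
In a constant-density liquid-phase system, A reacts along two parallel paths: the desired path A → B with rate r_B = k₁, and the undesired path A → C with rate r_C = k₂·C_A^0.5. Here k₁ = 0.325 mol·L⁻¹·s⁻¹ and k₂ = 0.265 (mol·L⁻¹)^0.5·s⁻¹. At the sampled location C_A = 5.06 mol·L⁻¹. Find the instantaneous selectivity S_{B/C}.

0.545

S_{B/C} = r_B/r_C = (k₁)/(k₂·C_A^0.5) = (k₁/k₂)·C_A^-0.5.
= (0.325) / (0.265×5.060^0.5) = 0.3250/0.5961 = 0.545.
The undesired path is higher order in A, so low C_A (CSTR or dilute feed) favours B.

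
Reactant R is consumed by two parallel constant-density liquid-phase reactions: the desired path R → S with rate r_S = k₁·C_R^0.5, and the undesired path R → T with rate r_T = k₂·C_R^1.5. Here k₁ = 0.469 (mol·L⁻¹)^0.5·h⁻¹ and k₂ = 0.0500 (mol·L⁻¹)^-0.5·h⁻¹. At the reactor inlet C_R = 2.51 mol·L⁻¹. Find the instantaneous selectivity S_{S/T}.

S_{S/T} = r_S/r_T = (k₁·C_R^0.5)/(k₂·C_R^1.5) = (k₁/k₂)·C_R⁻¹.
= (0.469×2.510^0.5) / (0.0500×2.510^1.5) = 0.7430/0.1988 = 3.74.
The undesired path is higher order in R, so low C_R (CSTR or dilute feed) favours S.

3.74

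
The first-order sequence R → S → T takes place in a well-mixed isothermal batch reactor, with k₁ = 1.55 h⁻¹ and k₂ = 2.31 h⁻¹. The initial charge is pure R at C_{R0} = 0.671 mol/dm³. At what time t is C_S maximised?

0.525 h

For first-order series the maximum of C_S occurs at t_opt = ln(k₂/k₁)/(k₂−k₁).
= ln(2.31/1.55)/(2.31−1.55) = ln(1.490)/0.7600 = 0.3990/0.7600 = 0.525 h.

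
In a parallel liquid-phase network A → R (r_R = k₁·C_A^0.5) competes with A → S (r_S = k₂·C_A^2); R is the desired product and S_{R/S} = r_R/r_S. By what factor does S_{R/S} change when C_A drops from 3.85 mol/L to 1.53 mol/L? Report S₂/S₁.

3.99

S_{R/S} = (k₁/k₂)·C_A^-1.5, so S₂/S₁ = (C_{A,2}/C_{A,1})^-1.5.
= (1.53/3.85)^(-1.5) = (0.3974)^(-1.5) = 3.99.
Selectivity toward R rises as C_A falls — low-concentration operation is favoured.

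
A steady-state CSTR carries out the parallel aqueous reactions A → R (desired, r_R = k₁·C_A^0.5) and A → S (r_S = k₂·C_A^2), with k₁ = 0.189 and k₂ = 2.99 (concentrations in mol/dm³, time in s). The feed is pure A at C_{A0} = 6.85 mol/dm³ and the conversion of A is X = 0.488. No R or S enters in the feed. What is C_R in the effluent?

0.0319 mol/dm³

Exit C_A = C_{A0}(1−X) = 6.85×0.512 = 3.507 mol/dm³.
A CSTR operates uniformly at the exit composition, giving r_R = 0.3540 and r_S = 36.78 (each k·C_A^n at C_A = 3.507).
Fraction of consumed A going to R: r_R/(r_R+r_S) = 0.009532.
C_R = 0.009532·C_{A0}·X = 0.009532×6.85×0.488 = 0.0319 mol/dm³.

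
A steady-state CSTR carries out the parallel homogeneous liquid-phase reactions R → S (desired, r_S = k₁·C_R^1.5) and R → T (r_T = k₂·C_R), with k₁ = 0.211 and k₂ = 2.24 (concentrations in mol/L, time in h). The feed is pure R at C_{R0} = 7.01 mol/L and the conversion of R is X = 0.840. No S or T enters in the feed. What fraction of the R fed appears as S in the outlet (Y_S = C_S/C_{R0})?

Exit C_R = C_{R0}(1−X) = 7.01×0.160 = 1.122 mol/L.
Rates in a CSTR are evaluated at the outlet concentration: r_S = 0.211×1.122^1.5 = 0.2506, r_T = 2.24×1.122 = 2.512.
Fraction of consumed R going to S: r_S/(r_S+r_T) = 0.09071.
C_S = 0.09071·C_{R0}·X = 0.09071×7.01×0.840 = 0.534 mol/L; Y_S = C_S/C_{R0} = 0.0762.

0.0762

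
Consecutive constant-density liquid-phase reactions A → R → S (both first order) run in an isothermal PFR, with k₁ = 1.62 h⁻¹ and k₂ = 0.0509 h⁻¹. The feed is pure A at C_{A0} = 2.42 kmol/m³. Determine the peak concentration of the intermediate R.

At the optimum, C_{R,max}/C_{A0} = (k₁/k₂)^[k₂/(k₂−k₁)].
= (1.62/0.0509)^(0.0509/(0.0509−1.62)) = (31.83)^(-0.03244) = 0.8938.
C_{R,max} = 0.8938×2.42 = 2.16 kmol/m³.

2.16 kmol/m³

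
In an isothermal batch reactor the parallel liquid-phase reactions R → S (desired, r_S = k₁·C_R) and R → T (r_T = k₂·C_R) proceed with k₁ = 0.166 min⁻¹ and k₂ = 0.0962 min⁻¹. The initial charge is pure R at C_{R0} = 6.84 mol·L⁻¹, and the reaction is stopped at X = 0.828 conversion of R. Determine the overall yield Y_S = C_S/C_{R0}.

0.524

C_R = C_{R0}(1−X) = 1.176 mol·L⁻¹.
Both paths are first order in R, so the instantaneous fraction to S is constant: dC_S/d(−C_R) = k₁/(k₁+k₂) = 0.6331.
C_S = 0.6331·(C_{R0}−C_R) = 0.6331×5.664 = 3.59 mol·L⁻¹.
Y_S = C_S/C_{R0} = 3.586/6.84 = 0.524.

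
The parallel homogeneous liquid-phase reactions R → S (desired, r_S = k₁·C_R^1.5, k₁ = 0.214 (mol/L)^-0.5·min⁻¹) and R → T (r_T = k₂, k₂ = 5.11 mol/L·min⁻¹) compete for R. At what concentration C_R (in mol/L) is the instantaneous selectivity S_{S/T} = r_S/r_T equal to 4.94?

24.1 mol/L

S_{S/T} = (k₁/k₂)·C_R^1.5 ⇒ C_R = (S·k₂/k₁)^(1/1.5).
= (4.94×5.11/0.214)^(0.6667) = (118.0)^(0.6667) = 24.1 mol/L.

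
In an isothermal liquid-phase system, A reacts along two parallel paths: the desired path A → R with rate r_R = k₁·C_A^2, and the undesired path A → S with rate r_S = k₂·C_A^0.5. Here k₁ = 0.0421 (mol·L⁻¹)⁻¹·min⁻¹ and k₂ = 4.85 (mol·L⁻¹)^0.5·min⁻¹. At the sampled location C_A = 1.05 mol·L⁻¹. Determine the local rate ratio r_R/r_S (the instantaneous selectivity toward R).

0.00934

S_{R/S} = r_R/r_S = (k₁·C_A^2)/(k₂·C_A^0.5) = (k₁/k₂)·C_A^1.5.
= (0.0421×1.050^2) / (4.85×1.050^0.5) = 0.04642/4.970 = 0.00934.
Since the desired path is higher order in A, keeping C_A high (PFR or concentrated feed) favours R.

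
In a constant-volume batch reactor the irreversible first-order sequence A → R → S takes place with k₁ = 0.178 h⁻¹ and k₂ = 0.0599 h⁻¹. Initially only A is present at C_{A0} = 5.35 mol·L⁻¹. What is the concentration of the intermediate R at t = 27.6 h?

The intermediate concentration in a first-order A→B→C sequence is C_R = k₁C_{A0}(e^(−k₁t) − e^(−k₂t))/(k₂−k₁).
e^(−k₁t) = e^(−0.178×27.6) = e^(−4.913) = 0.007352; e^(−k₂t) = e^(−1.653) = 0.1914.
C_R = 0.178×5.35/(0.0599−0.178) × (0.007352−0.1914) = (-8.064)×(-0.1841) = 1.484 mol·L⁻¹.

1.48 mol·L⁻¹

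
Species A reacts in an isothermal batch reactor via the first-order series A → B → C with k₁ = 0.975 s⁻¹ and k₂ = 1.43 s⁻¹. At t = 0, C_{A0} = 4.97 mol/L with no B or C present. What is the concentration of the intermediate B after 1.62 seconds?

For first-order series with pure A initially, C_B(t) = k₁C_{A0}/(k₂−k₁)·(e^(−k₁t) − e^(−k₂t)).
e^(−k₁t) = e^(−0.975×1.62) = e^(−1.580) = 0.2061; e^(−k₂t) = e^(−2.317) = 0.09861.
C_B = 0.975×4.97/(1.43−0.975) × (0.2061−0.09861) = 10.65×0.1075 = 1.145 mol/L.

1.14 mol/L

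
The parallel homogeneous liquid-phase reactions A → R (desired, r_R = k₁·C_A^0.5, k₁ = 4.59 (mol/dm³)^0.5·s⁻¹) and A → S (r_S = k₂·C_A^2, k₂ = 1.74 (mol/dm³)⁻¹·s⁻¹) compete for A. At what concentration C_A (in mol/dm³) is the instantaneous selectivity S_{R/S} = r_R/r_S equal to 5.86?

0.587 mol/dm³

S_{R/S} = (k₁/k₂)·C_A^-1.5 ⇒ C_A = (S·k₂/k₁)^(1/(-1.5)).
= (5.86×1.74/4.59)^(-0.6667) = (2.221)^(-0.6667) = 0.587 mol/dm³.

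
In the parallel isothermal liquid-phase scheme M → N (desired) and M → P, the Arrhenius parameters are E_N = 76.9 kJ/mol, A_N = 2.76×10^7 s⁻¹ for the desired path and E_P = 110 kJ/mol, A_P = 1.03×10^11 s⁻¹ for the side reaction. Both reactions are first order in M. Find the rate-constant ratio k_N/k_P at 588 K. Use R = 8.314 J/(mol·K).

0.234

Since both paths have the same order in M, the concentration cancels and S_{N/P} = k_N/k_P = (A_N/A_P)·exp[(E_P−E_N)/(RT)].
(E_P−E_N)/(RT) = (110−76.9)×10³/(8.314×588) = 33100/4889 = 6.771.
k_N/k_P = (2.76×10^7/1.03×10^11)·exp(6.771) = 2.680×10^-4 × 872.0 = 0.234.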